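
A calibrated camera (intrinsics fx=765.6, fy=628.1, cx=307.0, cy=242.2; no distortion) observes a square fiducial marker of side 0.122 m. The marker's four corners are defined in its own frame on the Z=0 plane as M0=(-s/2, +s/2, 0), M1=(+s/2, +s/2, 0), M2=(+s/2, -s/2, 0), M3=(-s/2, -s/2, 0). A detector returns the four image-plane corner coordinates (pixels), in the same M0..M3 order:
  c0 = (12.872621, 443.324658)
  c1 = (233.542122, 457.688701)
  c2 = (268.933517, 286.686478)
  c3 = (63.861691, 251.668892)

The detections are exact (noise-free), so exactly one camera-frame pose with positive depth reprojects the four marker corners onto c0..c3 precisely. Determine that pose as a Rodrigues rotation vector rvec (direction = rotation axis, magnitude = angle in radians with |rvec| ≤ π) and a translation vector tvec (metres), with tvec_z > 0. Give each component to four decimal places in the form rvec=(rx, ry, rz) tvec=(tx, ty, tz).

Intrinsics K: fx=765.6, fy=628.1, cx=307.0, cy=242.2
Marker side s = 0.122 m; corners in marker frame (Z=0):
  M0 = (-0.0610, +0.0610, 0)
  M1 = (+0.0610, +0.0610, 0)
  M2 = (+0.0610, -0.0610, 0)
  M3 = (-0.0610, -0.0610, 0)
Detected image corners:
  c0 = (12.872621, 443.324658) px
  c1 = (233.542122, 457.688701) px
  c2 = (268.933517, 286.686478) px
  c3 = (63.861691, 251.668892) px
Planar DLT: solve 8×8 A·h = b for H (H[2,2]=1):
  H  [+1886.36015 -408.10357 +151.74484]
  H  [+560.00862 +1337.22150 +358.37341]
  H  [+0.98810 -0.40012 +1.00000]
B = K⁻¹H; ‖b₁‖=2.347832, ‖b₂‖=2.347832; λ = 2/(‖b₁‖+‖b₂‖) = 0.425925, sign → tz>0 ⇒ λ=+0.425925
r₁ = λ·B[:,0] = (+0.88068,+0.21747,+0.42086); r₂ = λ·B[:,1] = (-0.15870,+0.97251,-0.17042)
r₃ = r₁×r₂ = (-0.44635,+0.08329,+0.89098); SVD([r₁ r₂ r₃]) → R = UVᵀ:
  R  [+0.88068 -0.15870 -0.44635]
  R  [+0.21747 +0.97251 +0.08329]
  R  [+0.42086 -0.17042 +0.89098]
t = (-0.08637, +0.07878, +0.42592) m
tr R = 2.744159; θ = arccos((tr R − 1)/2) = 0.511361 rad = 29.299°
axis k = ((R−Rᵀ)₃₂, (R−Rᵀ)₁₃, (R−Rᵀ)₂₁) / (2 sinθ) = (-0.259230, -0.886047, +0.384344)
rvec = θ·k = (-0.132560, -0.453090, +0.196538)

rvec=(-0.1326, -0.4531, 0.1965) tvec=(-0.0864, 0.0788, 0.4259)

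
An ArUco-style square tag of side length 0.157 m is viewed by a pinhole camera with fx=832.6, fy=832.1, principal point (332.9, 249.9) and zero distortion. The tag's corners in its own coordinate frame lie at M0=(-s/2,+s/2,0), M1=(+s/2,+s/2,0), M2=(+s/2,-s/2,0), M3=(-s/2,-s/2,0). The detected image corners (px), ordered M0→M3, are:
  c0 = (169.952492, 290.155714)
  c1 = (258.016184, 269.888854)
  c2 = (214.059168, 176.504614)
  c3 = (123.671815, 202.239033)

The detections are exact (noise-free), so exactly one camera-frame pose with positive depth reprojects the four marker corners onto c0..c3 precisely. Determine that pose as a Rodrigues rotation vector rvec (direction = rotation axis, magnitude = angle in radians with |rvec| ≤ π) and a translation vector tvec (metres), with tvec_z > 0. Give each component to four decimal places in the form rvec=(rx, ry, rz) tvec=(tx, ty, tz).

rvec=(0.4739, 0.3262, -0.3050) tvec=(-0.2100, -0.0204, 1.2315)

Intrinsics K: fx=832.6, fy=832.1, cx=332.9, cy=249.9
Marker side s = 0.157 m; corners in marker frame (Z=0):
  M0 = (-0.0785, +0.0785, 0)
  M1 = (+0.0785, +0.0785, 0)
  M2 = (+0.0785, -0.0785, 0)
  M3 = (-0.0785, -0.0785, 0)
Detected image corners:
  c0 = (169.952492, 290.155714) px
  c1 = (258.016184, 269.888854) px
  c2 = (214.059168, 176.504614) px
  c3 = (123.671815, 202.239033) px
Planar DLT: solve 8×8 A·h = b for H (H[2,2]=1):
  H  [+510.09318 +348.65774 +190.92839]
  H  [-217.22081 +651.88940 +236.10644]
  H  [-0.30318 +0.31919 +1.00000]
B = K⁻¹H; ‖b₁‖=0.812028, ‖b₂‖=0.812028; λ = 2/(‖b₁‖+‖b₂‖) = 1.231485, sign → tz>0 ⇒ λ=+1.231485
r₁ = λ·B[:,0] = (+0.90375,-0.20935,-0.37337); r₂ = λ·B[:,1] = (+0.35853,+0.84673,+0.39307)
r₃ = r₁×r₂ = (+0.23385,-0.48911,+0.84029); SVD([r₁ r₂ r₃]) → R = UVᵀ:
  R  [+0.90375 +0.35853 +0.23385]
  R  [-0.20935 +0.84673 -0.48911]
  R  [-0.37337 +0.39307 +0.84029]
t = (-0.20999, -0.02041, +1.23148) m
tr R = 2.590774; θ = arccos((tr R − 1)/2) = 0.651151 rad = 37.308°
axis k = ((R−Rᵀ)₃₂, (R−Rᵀ)₁₃, (R−Rᵀ)₂₁) / (2 sinθ) = (+0.727749, +0.500918, -0.468469)
rvec = θ·k = (+0.473874, +0.326173, -0.305044)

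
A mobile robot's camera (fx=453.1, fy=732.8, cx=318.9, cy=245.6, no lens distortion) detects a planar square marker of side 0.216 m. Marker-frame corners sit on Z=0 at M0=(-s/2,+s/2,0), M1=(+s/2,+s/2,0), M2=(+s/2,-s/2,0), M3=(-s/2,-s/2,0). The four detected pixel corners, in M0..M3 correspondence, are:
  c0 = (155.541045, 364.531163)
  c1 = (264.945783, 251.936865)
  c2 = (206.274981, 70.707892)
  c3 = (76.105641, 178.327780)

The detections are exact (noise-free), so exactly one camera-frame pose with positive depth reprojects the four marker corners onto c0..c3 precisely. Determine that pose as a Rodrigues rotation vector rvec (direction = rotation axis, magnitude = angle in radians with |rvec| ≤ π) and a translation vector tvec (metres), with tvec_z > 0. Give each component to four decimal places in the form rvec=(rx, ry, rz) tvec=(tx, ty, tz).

Intrinsics K: fx=453.1, fy=732.8, cx=318.9, cy=245.6
Marker side s = 0.216 m; corners in marker frame (Z=0):
  M0 = (-0.1080, +0.1080, 0)
  M1 = (+0.1080, +0.1080, 0)
  M2 = (+0.1080, -0.1080, 0)
  M3 = (-0.1080, -0.1080, 0)
Detected image corners:
  c0 = (155.541045, 364.531163) px
  c1 = (264.945783, 251.936865) px
  c2 = (206.274981, 70.707892) px
  c3 = (76.105641, 178.327780) px
Planar DLT: solve 8×8 A·h = b for H (H[2,2]=1):
  H  [+630.93744 +412.72099 +180.65567]
  H  [-412.92206 +967.41513 +219.08094]
  H  [+0.45064 +0.54275 +1.00000]
B = K⁻¹H; ‖b₁‖=1.367454, ‖b₂‖=1.367454; λ = 2/(‖b₁‖+‖b₂‖) = 0.731286, sign → tz>0 ⇒ λ=+0.731286
r₁ = λ·B[:,0] = (+0.78637,-0.52252,+0.32955); r₂ = λ·B[:,1] = (+0.38677,+0.83239,+0.39690)
r₃ = r₁×r₂ = (-0.48170,-0.18465,+0.85666); SVD([r₁ r₂ r₃]) → R = UVᵀ:
  R  [+0.78637 +0.38677 -0.48170]
  R  [-0.52252 +0.83239 -0.18465]
  R  [+0.32955 +0.39690 +0.85666]
t = (-0.22312, -0.02646, +0.73129) m
tr R = 2.475419; θ = arccos((tr R − 1)/2) = 0.741125 rad = 42.463°
axis k = ((R−Rᵀ)₃₂, (R−Rᵀ)₁₃, (R−Rᵀ)₂₁) / (2 sinθ) = (+0.430709, -0.600821, -0.673427)
rvec = θ·k = (+0.319209, -0.445284, -0.499093)

rvec=(0.3192, -0.4453, -0.4991) tvec=(-0.2231, -0.0265, 0.7313)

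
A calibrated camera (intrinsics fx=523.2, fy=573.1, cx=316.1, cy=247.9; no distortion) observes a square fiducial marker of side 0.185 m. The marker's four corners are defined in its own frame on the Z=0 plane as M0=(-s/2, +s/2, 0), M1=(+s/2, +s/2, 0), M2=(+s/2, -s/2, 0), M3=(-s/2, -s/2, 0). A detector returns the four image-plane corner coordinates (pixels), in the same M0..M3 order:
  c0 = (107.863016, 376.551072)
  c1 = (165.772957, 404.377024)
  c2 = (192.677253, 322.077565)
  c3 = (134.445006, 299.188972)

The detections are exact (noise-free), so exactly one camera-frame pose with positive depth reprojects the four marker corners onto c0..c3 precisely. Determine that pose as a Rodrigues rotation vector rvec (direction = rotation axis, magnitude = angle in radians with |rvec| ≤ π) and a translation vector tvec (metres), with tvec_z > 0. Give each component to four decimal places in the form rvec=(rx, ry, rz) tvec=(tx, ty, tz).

rvec=(-0.1996, 0.3729, 0.2863) tvec=(-0.4085, 0.2281, 1.2831)

Intrinsics K: fx=523.2, fy=573.1, cx=316.1, cy=247.9
Marker side s = 0.185 m; corners in marker frame (Z=0):
  M0 = (-0.0925, +0.0925, 0)
  M1 = (+0.0925, +0.0925, 0)
  M2 = (+0.0925, -0.0925, 0)
  M3 = (-0.0925, -0.0925, 0)
Detected image corners:
  c0 = (107.863016, 376.551072) px
  c1 = (165.772957, 404.377024) px
  c2 = (192.677253, 322.077565) px
  c3 = (134.445006, 299.188972) px
Planar DLT: solve 8×8 A·h = b for H (H[2,2]=1):
  H  [+268.85515 -160.77476 +149.51767]
  H  [+31.78110 +393.23938 +349.79760]
  H  [-0.29996 -0.10814 +1.00000]
B = K⁻¹H; ‖b₁‖=0.779382, ‖b₂‖=0.779382; λ = 2/(‖b₁‖+‖b₂‖) = 1.283068, sign → tz>0 ⇒ λ=+1.283068
r₁ = λ·B[:,0] = (+0.89185,+0.23763,-0.38487); r₂ = λ·B[:,1] = (-0.31045,+0.94041,-0.13875)
r₃ = r₁×r₂ = (+0.32897,+0.24323,+0.91248); SVD([r₁ r₂ r₃]) → R = UVᵀ:
  R  [+0.89185 -0.31045 +0.32897]
  R  [+0.23763 +0.94041 +0.24323]
  R  [-0.38487 -0.13875 +0.91248]
t = (-0.40852, +0.22813, +1.28307) m
tr R = 2.744744; θ = arccos((tr R − 1)/2) = 0.510762 rad = 29.265°
axis k = ((R−Rᵀ)₃₂, (R−Rᵀ)₁₃, (R−Rᵀ)₂₁) / (2 sinθ) = (-0.390696, +0.730134, +0.560590)
rvec = θ·k = (-0.199553, +0.372925, +0.286328)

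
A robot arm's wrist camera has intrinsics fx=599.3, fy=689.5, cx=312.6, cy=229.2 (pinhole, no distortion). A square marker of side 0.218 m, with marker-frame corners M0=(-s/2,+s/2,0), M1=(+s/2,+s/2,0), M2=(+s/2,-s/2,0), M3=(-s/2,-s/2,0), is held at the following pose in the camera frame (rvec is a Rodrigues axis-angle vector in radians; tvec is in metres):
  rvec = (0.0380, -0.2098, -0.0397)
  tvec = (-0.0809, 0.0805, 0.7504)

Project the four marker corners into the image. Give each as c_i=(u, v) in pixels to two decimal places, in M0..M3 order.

Intrinsics K: fx=599.3, fy=689.5, cx=312.6, cy=229.2
Marker side s = 0.218 m; corners in marker frame (Z=0):
  M0 = (-0.1090, +0.1090, 0)
  M1 = (+0.1090, +0.1090, 0)
  M2 = (+0.1090, -0.1090, 0)
  M3 = (-0.1090, -0.1090, 0)
rvec = (0.0380, -0.2098, -0.0397), |rvec| = θ = 0.21688 rad = 12.426°
Rodrigues: sinθ=0.21518, 1−cosθ=0.02343; R = I + sinθ·[k]× + (1−cosθ)·[k]×²:
    [+0.97729 +0.03542 -0.20891]
    [-0.04336 +0.99850 -0.03355]
    [+0.20741 +0.04185 +0.97736]
t = (-0.0809, 0.0805, 0.7504) m
M0: Pc = R·M0+t = (-0.18356, +0.19406, +0.73235); u = 599.3·(-0.18356)/0.73235 + 312.6 = 162.3857, v = 689.5·(+0.19406)/0.73235 + 229.2 = 411.9066
M1: Pc = R·M1+t = (+0.02949, +0.18461, +0.77757); u = 599.3·(+0.02949)/0.77757 + 312.6 = 335.3256, v = 689.5·(+0.18461)/0.77757 + 229.2 = 392.9005
M2: Pc = R·M2+t = (+0.02176, -0.03306, +0.76845); u = 599.3·(+0.02176)/0.76845 + 312.6 = 329.5737, v = 689.5·(-0.03306)/0.76845 + 229.2 = 199.5343
M3: Pc = R·M3+t = (-0.19129, -0.02361, +0.72323); u = 599.3·(-0.19129)/0.72323 + 312.6 = 154.0925, v = 689.5·(-0.02361)/0.72323 + 229.2 = 206.6913

c0=(162.39, 411.91) c1=(335.33, 392.90) c2=(329.57, 199.53) c3=(154.09, 206.69)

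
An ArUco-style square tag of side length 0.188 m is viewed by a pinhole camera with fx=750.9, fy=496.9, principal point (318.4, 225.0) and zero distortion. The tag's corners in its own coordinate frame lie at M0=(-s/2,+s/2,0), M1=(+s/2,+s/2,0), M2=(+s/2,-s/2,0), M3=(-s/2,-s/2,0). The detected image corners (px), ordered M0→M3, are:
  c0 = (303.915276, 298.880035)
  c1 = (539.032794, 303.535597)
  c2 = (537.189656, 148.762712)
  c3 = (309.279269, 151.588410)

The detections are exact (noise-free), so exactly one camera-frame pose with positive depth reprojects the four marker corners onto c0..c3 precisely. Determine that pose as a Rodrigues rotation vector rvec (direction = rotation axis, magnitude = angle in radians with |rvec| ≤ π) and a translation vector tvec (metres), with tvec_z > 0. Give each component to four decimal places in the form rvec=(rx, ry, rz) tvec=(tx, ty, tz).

rvec=(-0.1049, 0.1618, 0.0140) tvec=(0.0829, -0.0006, 0.6155)

Intrinsics K: fx=750.9, fy=496.9, cx=318.4, cy=225.0
Marker side s = 0.188 m; corners in marker frame (Z=0):
  M0 = (-0.0940, +0.0940, 0)
  M1 = (+0.0940, +0.0940, 0)
  M2 = (+0.0940, -0.0940, 0)
  M3 = (-0.0940, -0.0940, 0)
Detected image corners:
  c0 = (303.915276, 298.880035) px
  c1 = (539.032794, 303.535597) px
  c2 = (537.189656, 148.762712) px
  c3 = (309.279269, 151.588410) px
Planar DLT: solve 8×8 A·h = b for H (H[2,2]=1):
  H  [+1120.30224 -80.61636 +419.51220]
  H  [-54.68284 +765.05003 +224.49081]
  H  [-0.26246 -0.16758 +1.00000]
B = K⁻¹H; ‖b₁‖=1.624603, ‖b₂‖=1.624603; λ = 2/(‖b₁‖+‖b₂‖) = 0.615535, sign → tz>0 ⇒ λ=+0.615535
r₁ = λ·B[:,0] = (+0.98685,+0.00542,-0.16156); r₂ = λ·B[:,1] = (-0.02234,+0.99441,-0.10315)
r₃ = r₁×r₂ = (+0.16010,+0.10541,+0.98146); SVD([r₁ r₂ r₃]) → R = UVᵀ:
  R  [+0.98685 -0.02234 +0.16010]
  R  [+0.00542 +0.99441 +0.10541]
  R  [-0.16156 -0.10315 +0.98146]
t = (+0.08288, -0.00063, +0.61553) m
tr R = 2.962721; θ = arccos((tr R − 1)/2) = 0.193380 rad = 11.080°
axis k = ((R−Rᵀ)₃₂, (R−Rᵀ)₁₃, (R−Rᵀ)₂₁) / (2 sinθ) = (-0.542626, +0.836864, +0.072224)
rvec = θ·k = (-0.104933, +0.161832, +0.013967)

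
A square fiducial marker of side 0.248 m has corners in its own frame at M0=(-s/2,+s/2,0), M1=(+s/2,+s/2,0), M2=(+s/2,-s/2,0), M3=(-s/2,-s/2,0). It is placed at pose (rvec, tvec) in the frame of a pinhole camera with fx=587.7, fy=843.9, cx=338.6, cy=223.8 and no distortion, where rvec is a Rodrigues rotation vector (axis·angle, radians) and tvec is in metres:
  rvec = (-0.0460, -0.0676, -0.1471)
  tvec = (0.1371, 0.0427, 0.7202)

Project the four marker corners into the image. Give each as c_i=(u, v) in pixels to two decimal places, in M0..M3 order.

c0=(366.11, 442.66) c1=(564.15, 395.48) c2=(531.66, 111.37) c3=(335.63, 150.93)

Intrinsics K: fx=587.7, fy=843.9, cx=338.6, cy=223.8
Marker side s = 0.248 m; corners in marker frame (Z=0):
  M0 = (-0.1240, +0.1240, 0)
  M1 = (+0.1240, +0.1240, 0)
  M2 = (+0.1240, -0.1240, 0)
  M3 = (-0.1240, -0.1240, 0)
rvec = (-0.0460, -0.0676, -0.1471), |rvec| = θ = 0.16830 rad = 9.643°
Rodrigues: sinθ=0.16750, 1−cosθ=0.01413; R = I + sinθ·[k]× + (1−cosθ)·[k]×²:
    [+0.98693 +0.14796 -0.06391]
    [-0.14486 +0.98815 +0.05074]
    [+0.07066 -0.04082 +0.99667]
t = (0.1371, 0.0427, 0.7202) m
M0: Pc = R·M0+t = (+0.03307, +0.18319, +0.70638); u = 587.7·(+0.03307)/0.70638 + 338.6 = 366.1122, v = 843.9·(+0.18319)/0.70638 + 223.8 = 442.6583
M1: Pc = R·M1+t = (+0.27783, +0.14727, +0.72390); u = 587.7·(+0.27783)/0.72390 + 338.6 = 564.1537, v = 843.9·(+0.14727)/0.72390 + 223.8 = 395.4813
M2: Pc = R·M2+t = (+0.24113, -0.09779, +0.73402); u = 587.7·(+0.24113)/0.73402 + 338.6 = 531.6638, v = 843.9·(-0.09779)/0.73402 + 223.8 = 111.3686
M3: Pc = R·M3+t = (-0.00363, -0.06187, +0.71650); u = 587.7·(-0.00363)/0.71650 + 338.6 = 335.6261, v = 843.9·(-0.06187)/0.71650 + 223.8 = 150.9307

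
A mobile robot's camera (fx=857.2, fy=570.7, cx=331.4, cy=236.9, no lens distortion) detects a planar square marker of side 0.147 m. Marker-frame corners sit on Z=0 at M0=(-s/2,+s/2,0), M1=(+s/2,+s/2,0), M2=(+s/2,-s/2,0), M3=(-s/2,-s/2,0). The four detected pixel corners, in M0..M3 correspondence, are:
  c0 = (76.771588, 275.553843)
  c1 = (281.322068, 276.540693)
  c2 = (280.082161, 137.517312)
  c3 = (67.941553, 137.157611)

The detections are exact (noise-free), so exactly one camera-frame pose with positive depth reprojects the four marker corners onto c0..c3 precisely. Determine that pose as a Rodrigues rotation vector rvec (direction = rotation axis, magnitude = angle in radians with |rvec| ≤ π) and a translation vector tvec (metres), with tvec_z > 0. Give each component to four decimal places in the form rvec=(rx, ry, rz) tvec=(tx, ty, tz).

Intrinsics K: fx=857.2, fy=570.7, cx=331.4, cy=236.9
Marker side s = 0.147 m; corners in marker frame (Z=0):
  M0 = (-0.0735, +0.0735, 0)
  M1 = (+0.0735, +0.0735, 0)
  M2 = (+0.0735, -0.0735, 0)
  M3 = (-0.0735, -0.0735, 0)
Detected image corners:
  c0 = (76.771588, 275.553843) px
  c1 = (281.322068, 276.540693) px
  c2 = (280.082161, 137.517312) px
  c3 = (67.941553, 137.157611) px
Planar DLT: solve 8×8 A·h = b for H (H[2,2]=1):
  H  [+1411.20235 +78.19715 +176.33060]
  H  [-1.98759 +994.98260 +207.95883]
  H  [-0.03196 +0.24860 +1.00000]
B = K⁻¹H; ‖b₁‖=1.658987, ‖b₂‖=1.658987; λ = 2/(‖b₁‖+‖b₂‖) = 0.602777, sign → tz>0 ⇒ λ=+0.602777
r₁ = λ·B[:,0] = (+0.99980,+0.00590,-0.01927); r₂ = λ·B[:,1] = (-0.00295,+0.98870,+0.14985)
r₃ = r₁×r₂ = (+0.01993,-0.14976,+0.98852); SVD([r₁ r₂ r₃]) → R = UVᵀ:
  R  [+0.99980 -0.00295 +0.01993]
  R  [+0.00590 +0.98870 -0.14976]
  R  [-0.01927 +0.14985 +0.98852]
t = (-0.10904, -0.03057, +0.60278) m
tr R = 2.977022; θ = arccos((tr R − 1)/2) = 0.151729 rad = 8.693°
axis k = ((R−Rᵀ)₃₂, (R−Rᵀ)₁₃, (R−Rᵀ)₂₁) / (2 sinθ) = (+0.991125, +0.129676, +0.029256)
rvec = θ·k = (+0.150383, +0.019676, +0.004439)

rvec=(0.1504, 0.0197, 0.0044) tvec=(-0.1090, -0.0306, 0.6028)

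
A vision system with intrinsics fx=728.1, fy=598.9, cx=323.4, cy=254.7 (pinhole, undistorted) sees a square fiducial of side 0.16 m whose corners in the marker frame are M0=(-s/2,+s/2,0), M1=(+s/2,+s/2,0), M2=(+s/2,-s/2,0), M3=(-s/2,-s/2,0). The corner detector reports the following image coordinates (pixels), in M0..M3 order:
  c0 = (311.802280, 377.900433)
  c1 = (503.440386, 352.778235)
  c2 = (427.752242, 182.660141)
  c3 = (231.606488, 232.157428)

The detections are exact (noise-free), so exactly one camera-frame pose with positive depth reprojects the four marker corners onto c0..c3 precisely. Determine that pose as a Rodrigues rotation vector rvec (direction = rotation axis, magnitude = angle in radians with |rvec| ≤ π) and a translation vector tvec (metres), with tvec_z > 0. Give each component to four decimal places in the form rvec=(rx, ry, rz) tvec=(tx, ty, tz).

rvec=(0.3506, 0.4280, -0.3237) tvec=(0.0295, 0.0321, 0.5345)

Intrinsics K: fx=728.1, fy=598.9, cx=323.4, cy=254.7
Marker side s = 0.16 m; corners in marker frame (Z=0):
  M0 = (-0.0800, +0.0800, 0)
  M1 = (+0.0800, +0.0800, 0)
  M2 = (+0.0800, -0.0800, 0)
  M3 = (-0.0800, -0.0800, 0)
Detected image corners:
  c0 = (311.802280, 377.900433) px
  c1 = (503.440386, 352.778235) px
  c2 = (427.752242, 182.660141) px
  c3 = (231.606488, 232.157428) px
Planar DLT: solve 8×8 A·h = b for H (H[2,2]=1):
  H  [+898.06414 +667.56718 +363.57879]
  H  [-473.52764 +1121.30589 +290.71747]
  H  [-0.84962 +0.48684 +1.00000]
B = K⁻¹H; ‖b₁‖=1.871066, ‖b₂‖=1.871066; λ = 2/(‖b₁‖+‖b₂‖) = 0.534455, sign → tz>0 ⇒ λ=+0.534455
r₁ = λ·B[:,0] = (+0.86090,-0.22946,-0.45408); r₂ = λ·B[:,1] = (+0.37445,+0.88999,+0.26019)
r₃ = r₁×r₂ = (+0.34443,-0.39403,+0.85212); SVD([r₁ r₂ r₃]) → R = UVᵀ:
  R  [+0.86090 +0.37445 +0.34443]
  R  [-0.22946 +0.88999 -0.39403]
  R  [-0.45408 +0.26019 +0.85212]
t = (+0.02949, +0.03214, +0.53445) m
tr R = 2.603018; θ = arccos((tr R − 1)/2) = 0.640982 rad = 36.726°
axis k = ((R−Rᵀ)₃₂, (R−Rᵀ)₁₃, (R−Rᵀ)₂₁) / (2 sinθ) = (+0.547026, +0.667667, -0.504958)
rvec = θ·k = (+0.350634, +0.427963, -0.323669)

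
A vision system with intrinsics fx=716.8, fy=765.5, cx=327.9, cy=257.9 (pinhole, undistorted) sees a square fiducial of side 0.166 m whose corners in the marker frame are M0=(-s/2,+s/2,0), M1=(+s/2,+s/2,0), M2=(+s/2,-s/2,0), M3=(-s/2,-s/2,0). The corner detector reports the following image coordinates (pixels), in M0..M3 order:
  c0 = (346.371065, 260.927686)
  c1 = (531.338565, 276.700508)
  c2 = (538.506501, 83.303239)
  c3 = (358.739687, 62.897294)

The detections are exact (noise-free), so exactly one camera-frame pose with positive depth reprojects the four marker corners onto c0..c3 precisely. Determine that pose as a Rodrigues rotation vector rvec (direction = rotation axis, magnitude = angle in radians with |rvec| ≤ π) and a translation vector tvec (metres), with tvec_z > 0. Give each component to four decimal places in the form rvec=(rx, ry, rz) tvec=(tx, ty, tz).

rvec=(-0.1006, -0.1046, 0.0745) tvec=(0.1040, -0.0733, 0.6366)

Intrinsics K: fx=716.8, fy=765.5, cx=327.9, cy=257.9
Marker side s = 0.166 m; corners in marker frame (Z=0):
  M0 = (-0.0830, +0.0830, 0)
  M1 = (+0.0830, +0.0830, 0)
  M2 = (+0.0830, -0.0830, 0)
  M3 = (-0.0830, -0.0830, 0)
Detected image corners:
  c0 = (346.371065, 260.927686) px
  c1 = (531.338565, 276.700508) px
  c2 = (538.506501, 83.303239) px
  c3 = (358.739687, 62.897294) px
Planar DLT: solve 8×8 A·h = b for H (H[2,2]=1):
  H  [+1168.36516 -131.12293 +444.99873]
  H  [+136.12233 +1150.89116 +169.74886]
  H  [+0.15771 -0.16335 +1.00000]
B = K⁻¹H; ‖b₁‖=1.570750, ‖b₂‖=1.570750; λ = 2/(‖b₁‖+‖b₂‖) = 0.636638, sign → tz>0 ⇒ λ=+0.636638
r₁ = λ·B[:,0] = (+0.99178,+0.07938,+0.10040); r₂ = λ·B[:,1] = (-0.06889,+0.99219,-0.10399)
r₃ = r₁×r₂ = (-0.10787,+0.09622,+0.98950); SVD([r₁ r₂ r₃]) → R = UVᵀ:
  R  [+0.99178 -0.06889 -0.10787]
  R  [+0.07938 +0.99219 +0.09622]
  R  [+0.10040 -0.10399 +0.98950]
t = (+0.10400, -0.07331, +0.63664) m
tr R = 2.973462; θ = arccos((tr R − 1)/2) = 0.163085 rad = 9.344°
axis k = ((R−Rᵀ)₃₂, (R−Rᵀ)₁₃, (R−Rᵀ)₂₁) / (2 sinθ) = (-0.616558, -0.641383, +0.456600)
rvec = θ·k = (-0.100551, -0.104600, +0.074465)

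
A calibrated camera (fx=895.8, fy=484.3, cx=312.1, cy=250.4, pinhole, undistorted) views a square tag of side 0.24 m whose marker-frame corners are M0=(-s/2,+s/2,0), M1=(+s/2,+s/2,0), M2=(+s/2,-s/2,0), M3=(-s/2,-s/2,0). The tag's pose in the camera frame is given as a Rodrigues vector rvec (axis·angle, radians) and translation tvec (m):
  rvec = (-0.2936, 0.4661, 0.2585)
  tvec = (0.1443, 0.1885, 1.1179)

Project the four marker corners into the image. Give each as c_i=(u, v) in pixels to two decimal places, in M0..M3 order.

Intrinsics K: fx=895.8, fy=484.3, cx=312.1, cy=250.4
Marker side s = 0.24 m; corners in marker frame (Z=0):
  M0 = (-0.1200, +0.1200, 0)
  M1 = (+0.1200, +0.1200, 0)
  M2 = (+0.1200, -0.1200, 0)
  M3 = (-0.1200, -0.1200, 0)
rvec = (-0.2936, 0.4661, 0.2585), |rvec| = θ = 0.60850 rad = 34.864°
Rodrigues: sinθ=0.57164, 1−cosθ=0.17949; R = I + sinθ·[k]× + (1−cosθ)·[k]×²:
    [+0.86229 -0.30918 +0.40107]
    [+0.17650 +0.92582 +0.33422]
    [-0.47466 -0.21741 +0.85290]
t = (0.1443, 0.1885, 1.1179) m
M0: Pc = R·M0+t = (+0.00372, +0.27842, +1.14877); u = 895.8·(+0.00372)/1.14877 + 312.1 = 315.0035, v = 484.3·(+0.27842)/1.14877 + 250.4 = 367.7759
M1: Pc = R·M1+t = (+0.21067, +0.32078, +1.03485); u = 895.8·(+0.21067)/1.03485 + 312.1 = 494.4657, v = 484.3·(+0.32078)/1.03485 + 250.4 = 400.5210
M2: Pc = R·M2+t = (+0.28488, +0.09858, +1.08703); u = 895.8·(+0.28488)/1.08703 + 312.1 = 546.8611, v = 484.3·(+0.09858)/1.08703 + 250.4 = 294.3207
M3: Pc = R·M3+t = (+0.07793, +0.05622, +1.20095); u = 895.8·(+0.07793)/1.20095 + 312.1 = 370.2260, v = 484.3·(+0.05622)/1.20095 + 250.4 = 273.0721

c0=(315.00, 367.78) c1=(494.47, 400.52) c2=(546.86, 294.32) c3=(370.23, 273.07)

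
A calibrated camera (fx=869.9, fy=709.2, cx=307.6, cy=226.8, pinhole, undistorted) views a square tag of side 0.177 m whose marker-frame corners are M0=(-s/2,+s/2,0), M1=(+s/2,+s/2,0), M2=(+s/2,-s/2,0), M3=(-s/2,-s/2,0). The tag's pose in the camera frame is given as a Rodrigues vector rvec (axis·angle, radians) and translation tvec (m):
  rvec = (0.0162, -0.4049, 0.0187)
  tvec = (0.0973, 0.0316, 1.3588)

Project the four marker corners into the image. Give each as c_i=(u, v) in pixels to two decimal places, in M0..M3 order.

Intrinsics K: fx=869.9, fy=709.2, cx=307.6, cy=226.8
Marker side s = 0.177 m; corners in marker frame (Z=0):
  M0 = (-0.0885, +0.0885, 0)
  M1 = (+0.0885, +0.0885, 0)
  M2 = (+0.0885, -0.0885, 0)
  M3 = (-0.0885, -0.0885, 0)
rvec = (0.0162, -0.4049, 0.0187), |rvec| = θ = 0.40566 rad = 23.242°
Rodrigues: sinθ=0.39462, 1−cosθ=0.08116; R = I + sinθ·[k]× + (1−cosθ)·[k]×²:
    [+0.91897 -0.02143 -0.39374]
    [+0.01496 +0.99970 -0.01949]
    [+0.39404 +0.01203 +0.91902]
t = (0.0973, 0.0316, 1.3588) m
M0: Pc = R·M0+t = (+0.01407, +0.11875, +1.32499); u = 869.9·(+0.01407)/1.32499 + 307.6 = 316.8404, v = 709.2·(+0.11875)/1.32499 + 226.8 = 290.3606
M1: Pc = R·M1+t = (+0.17673, +0.12140, +1.39474); u = 869.9·(+0.17673)/1.39474 + 307.6 = 417.8287, v = 709.2·(+0.12140)/1.39474 + 226.8 = 288.5283
M2: Pc = R·M2+t = (+0.18053, -0.05555, +1.39261); u = 869.9·(+0.18053)/1.39261 + 307.6 = 420.3661, v = 709.2·(-0.05555)/1.39261 + 226.8 = 198.5108
M3: Pc = R·M3+t = (+0.01787, -0.05820, +1.32286); u = 869.9·(+0.01787)/1.32286 + 307.6 = 319.3492, v = 709.2·(-0.05820)/1.32286 + 226.8 = 195.6001

c0=(316.84, 290.36) c1=(417.83, 288.53) c2=(420.37, 198.51) c3=(319.35, 195.60)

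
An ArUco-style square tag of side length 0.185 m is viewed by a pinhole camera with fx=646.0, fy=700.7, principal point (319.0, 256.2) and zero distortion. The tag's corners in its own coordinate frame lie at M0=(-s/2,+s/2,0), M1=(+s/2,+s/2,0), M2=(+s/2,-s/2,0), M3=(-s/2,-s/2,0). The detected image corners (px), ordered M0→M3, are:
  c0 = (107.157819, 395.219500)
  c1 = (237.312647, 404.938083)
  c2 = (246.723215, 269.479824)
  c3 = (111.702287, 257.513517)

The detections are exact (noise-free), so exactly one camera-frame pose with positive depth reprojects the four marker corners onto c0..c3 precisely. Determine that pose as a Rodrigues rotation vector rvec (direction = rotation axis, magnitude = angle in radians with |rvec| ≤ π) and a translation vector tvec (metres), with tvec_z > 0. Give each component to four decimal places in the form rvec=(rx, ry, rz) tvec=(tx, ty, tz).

Intrinsics K: fx=646.0, fy=700.7, cx=319.0, cy=256.2
Marker side s = 0.185 m; corners in marker frame (Z=0):
  M0 = (-0.0925, +0.0925, 0)
  M1 = (+0.0925, +0.0925, 0)
  M2 = (+0.0925, -0.0925, 0)
  M3 = (-0.0925, -0.0925, 0)
Detected image corners:
  c0 = (107.157819, 395.219500) px
  c1 = (237.312647, 404.938083) px
  c2 = (246.723215, 269.479824) px
  c3 = (111.702287, 257.513517) px
Planar DLT: solve 8×8 A·h = b for H (H[2,2]=1):
  H  [+729.25610 -2.27009 +176.10579]
  H  [+82.68263 +805.33490 +333.10170]
  H  [+0.07290 +0.20222 +1.00000]
B = K⁻¹H; ‖b₁‖=1.099110, ‖b₂‖=1.099110; λ = 2/(‖b₁‖+‖b₂‖) = 0.909827, sign → tz>0 ⇒ λ=+0.909827
r₁ = λ·B[:,0] = (+0.99433,+0.08311,+0.06633); r₂ = λ·B[:,1] = (-0.09405,+0.97842,+0.18399)
r₃ = r₁×r₂ = (-0.04961,-0.18918,+0.98069); SVD([r₁ r₂ r₃]) → R = UVᵀ:
  R  [+0.99433 -0.09405 -0.04961]
  R  [+0.08311 +0.97842 -0.18918]
  R  [+0.06633 +0.18399 +0.98069]
t = (-0.20125, +0.09985, +0.90983) m
tr R = 2.953438; θ = arccos((tr R − 1)/2) = 0.216203 rad = 12.387°
axis k = ((R−Rᵀ)₃₂, (R−Rᵀ)₁₃, (R−Rᵀ)₂₁) / (2 sinθ) = (+0.869761, -0.270221, +0.412913)
rvec = θ·k = (+0.188044, -0.058423, +0.089273)

rvec=(0.1880, -0.0584, 0.0893) tvec=(-0.2013, 0.0999, 0.9098)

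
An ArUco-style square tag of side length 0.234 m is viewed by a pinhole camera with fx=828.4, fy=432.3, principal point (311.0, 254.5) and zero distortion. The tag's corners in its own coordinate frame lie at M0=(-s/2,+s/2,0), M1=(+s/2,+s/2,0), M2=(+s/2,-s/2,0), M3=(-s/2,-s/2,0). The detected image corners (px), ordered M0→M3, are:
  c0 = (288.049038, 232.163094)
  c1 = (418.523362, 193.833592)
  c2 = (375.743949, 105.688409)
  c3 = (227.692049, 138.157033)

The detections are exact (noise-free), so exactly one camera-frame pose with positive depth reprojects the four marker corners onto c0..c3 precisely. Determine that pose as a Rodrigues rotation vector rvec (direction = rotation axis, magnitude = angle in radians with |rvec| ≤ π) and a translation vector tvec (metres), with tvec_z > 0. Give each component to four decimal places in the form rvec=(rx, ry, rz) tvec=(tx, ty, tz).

Intrinsics K: fx=828.4, fy=432.3, cx=311.0, cy=254.5
Marker side s = 0.234 m; corners in marker frame (Z=0):
  M0 = (-0.1170, +0.1170, 0)
  M1 = (+0.1170, +0.1170, 0)
  M2 = (+0.1170, -0.1170, 0)
  M3 = (-0.1170, -0.1170, 0)
Detected image corners:
  c0 = (288.049038, 232.163094) px
  c1 = (418.523362, 193.833592) px
  c2 = (375.743949, 105.688409) px
  c3 = (227.692049, 138.157033) px
Planar DLT: solve 8×8 A·h = b for H (H[2,2]=1):
  H  [+732.21682 +343.78765 +332.10771]
  H  [-80.88877 +452.64646 +168.62114]
  H  [+0.42368 +0.38251 +1.00000]
B = K⁻¹H; ‖b₁‖=0.946285, ‖b₂‖=0.946285; λ = 2/(‖b₁‖+‖b₂‖) = 1.056765, sign → tz>0 ⇒ λ=+1.056765
r₁ = λ·B[:,0] = (+0.76598,-0.46132,+0.44773); r₂ = λ·B[:,1] = (+0.28681,+0.86853,+0.40422)
r₃ = r₁×r₂ = (-0.57534,-0.18121,+0.79759); SVD([r₁ r₂ r₃]) → R = UVᵀ:
  R  [+0.76598 +0.28681 -0.57534]
  R  [-0.46132 +0.86853 -0.18121]
  R  [+0.44773 +0.40422 +0.79759]
t = (+0.02693, -0.20993, +1.05676) m
tr R = 2.432095; θ = arccos((tr R − 1)/2) = 0.772673 rad = 44.271°
axis k = ((R−Rᵀ)₃₂, (R−Rᵀ)₁₃, (R−Rᵀ)₂₁) / (2 sinθ) = (+0.419336, -0.732807, -0.535866)
rvec = θ·k = (+0.324009, -0.566220, -0.414049)

rvec=(0.3240, -0.5662, -0.4140) tvec=(0.0269, -0.2099, 1.0568)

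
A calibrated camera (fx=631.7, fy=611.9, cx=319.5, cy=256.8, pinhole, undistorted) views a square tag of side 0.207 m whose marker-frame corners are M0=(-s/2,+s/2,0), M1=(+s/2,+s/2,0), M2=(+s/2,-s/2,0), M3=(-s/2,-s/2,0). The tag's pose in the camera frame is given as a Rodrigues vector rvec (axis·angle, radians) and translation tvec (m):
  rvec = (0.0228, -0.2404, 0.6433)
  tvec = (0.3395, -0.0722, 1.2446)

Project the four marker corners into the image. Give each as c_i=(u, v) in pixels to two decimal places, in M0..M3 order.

c0=(422.27, 231.37) c1=(498.49, 291.63) c2=(558.17, 211.70) c3=(484.94, 148.89)

Intrinsics K: fx=631.7, fy=611.9, cx=319.5, cy=256.8
Marker side s = 0.207 m; corners in marker frame (Z=0):
  M0 = (-0.1035, +0.1035, 0)
  M1 = (+0.1035, +0.1035, 0)
  M2 = (+0.1035, -0.1035, 0)
  M3 = (-0.1035, -0.1035, 0)
rvec = (0.0228, -0.2404, 0.6433), |rvec| = θ = 0.68713 rad = 39.370°
Rodrigues: sinθ=0.63432, 1−cosθ=0.22693; R = I + sinθ·[k]× + (1−cosθ)·[k]×²:
    [+0.77332 -0.59649 -0.21487]
    [+0.59123 +0.80085 -0.09538]
    [+0.22897 -0.05328 +0.97197]
t = (0.3395, -0.0722, 1.2446) m
M0: Pc = R·M0+t = (+0.19772, -0.05050, +1.21539); u = 631.7·(+0.19772)/1.21539 + 319.5 = 422.2676, v = 611.9·(-0.05050)/1.21539 + 256.8 = 231.3731
M1: Pc = R·M1+t = (+0.35780, +0.07188, +1.26278); u = 631.7·(+0.35780)/1.26278 + 319.5 = 498.4880, v = 611.9·(+0.07188)/1.26278 + 256.8 = 291.6302
M2: Pc = R·M2+t = (+0.48128, -0.09390, +1.27381); u = 631.7·(+0.48128)/1.27381 + 319.5 = 558.1706, v = 611.9·(-0.09390)/1.27381 + 256.8 = 211.6954
M3: Pc = R·M3+t = (+0.32120, -0.21628, +1.22642); u = 631.7·(+0.32120)/1.22642 + 319.5 = 484.9423, v = 611.9·(-0.21628)/1.22642 + 256.8 = 148.8909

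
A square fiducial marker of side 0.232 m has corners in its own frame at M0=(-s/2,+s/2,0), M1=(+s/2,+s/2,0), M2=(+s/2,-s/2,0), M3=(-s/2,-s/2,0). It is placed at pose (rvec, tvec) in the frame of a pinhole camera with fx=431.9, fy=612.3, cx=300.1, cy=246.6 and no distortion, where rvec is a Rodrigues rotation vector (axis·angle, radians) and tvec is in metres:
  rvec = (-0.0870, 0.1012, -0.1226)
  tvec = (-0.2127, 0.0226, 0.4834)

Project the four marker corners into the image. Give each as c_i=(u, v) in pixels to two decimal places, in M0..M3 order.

Intrinsics K: fx=431.9, fy=612.3, cx=300.1, cy=246.6
Marker side s = 0.232 m; corners in marker frame (Z=0):
  M0 = (-0.1160, +0.1160, 0)
  M1 = (+0.1160, +0.1160, 0)
  M2 = (+0.1160, -0.1160, 0)
  M3 = (-0.1160, -0.1160, 0)
rvec = (-0.0870, 0.1012, -0.1226), |rvec| = θ = 0.18122 rad = 10.383°
Rodrigues: sinθ=0.18023, 1−cosθ=0.01638; R = I + sinθ·[k]× + (1−cosθ)·[k]×²:
    [+0.98740 +0.11754 +0.10597]
    [-0.12632 +0.98873 +0.08034]
    [-0.09533 -0.09271 +0.99112]
t = (-0.2127, 0.0226, 0.4834) m
M0: Pc = R·M0+t = (-0.31360, +0.15195, +0.48370); u = 431.9·(-0.31360)/0.48370 + 300.1 = 20.0827, v = 612.3·(+0.15195)/0.48370 + 246.6 = 438.9420
M1: Pc = R·M1+t = (-0.08453, +0.12264, +0.46159); u = 431.9·(-0.08453)/0.46159 + 300.1 = 221.0093, v = 612.3·(+0.12264)/0.46159 + 246.6 = 409.2826
M2: Pc = R·M2+t = (-0.11180, -0.10675, +0.48310); u = 431.9·(-0.11180)/0.48310 + 300.1 = 200.1513, v = 612.3·(-0.10675)/0.48310 + 246.6 = 111.3050
M3: Pc = R·M3+t = (-0.34087, -0.07744, +0.50521); u = 431.9·(-0.34087)/0.50521 + 300.1 = 8.6920, v = 612.3·(-0.07744)/0.50521 + 246.6 = 152.7458

c0=(20.08, 438.94) c1=(221.01, 409.28) c2=(200.15, 111.30) c3=(8.69, 152.75)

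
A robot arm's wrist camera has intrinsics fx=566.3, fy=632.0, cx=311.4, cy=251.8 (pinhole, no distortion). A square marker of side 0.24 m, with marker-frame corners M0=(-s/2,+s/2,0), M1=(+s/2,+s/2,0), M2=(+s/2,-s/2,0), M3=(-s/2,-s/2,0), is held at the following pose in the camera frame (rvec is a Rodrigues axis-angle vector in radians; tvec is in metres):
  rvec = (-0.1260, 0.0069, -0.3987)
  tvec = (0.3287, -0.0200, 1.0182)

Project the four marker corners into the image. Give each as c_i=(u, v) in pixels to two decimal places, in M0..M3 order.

Intrinsics K: fx=566.3, fy=632.0, cx=311.4, cy=251.8
Marker side s = 0.24 m; corners in marker frame (Z=0):
  M0 = (-0.1200, +0.1200, 0)
  M1 = (+0.1200, +0.1200, 0)
  M2 = (+0.1200, -0.1200, 0)
  M3 = (-0.1200, -0.1200, 0)
rvec = (-0.1260, 0.0069, -0.3987), |rvec| = θ = 0.41819 rad = 23.961°
Rodrigues: sinθ=0.40611, 1−cosθ=0.08618; R = I + sinθ·[k]× + (1−cosθ)·[k]×²:
    [+0.92165 +0.38675 +0.03145]
    [-0.38761 +0.91385 +0.12100]
    [+0.01805 -0.12371 +0.99215]
t = (0.3287, -0.0200, 1.0182) m
M0: Pc = R·M0+t = (+0.26451, +0.13617, +1.00119); u = 566.3·(+0.26451)/1.00119 + 311.4 = 461.0157, v = 632.0·(+0.13617)/1.00119 + 251.8 = 337.7603
M1: Pc = R·M1+t = (+0.48571, +0.04315, +1.00552); u = 566.3·(+0.48571)/1.00552 + 311.4 = 584.9462, v = 632.0·(+0.04315)/1.00552 + 251.8 = 278.9203
M2: Pc = R·M2+t = (+0.39289, -0.17617, +1.03521); u = 566.3·(+0.39289)/1.03521 + 311.4 = 526.3242, v = 632.0·(-0.17617)/1.03521 + 251.8 = 144.2448
M3: Pc = R·M3+t = (+0.17169, -0.08315, +1.03088); u = 566.3·(+0.17169)/1.03088 + 311.4 = 405.7168, v = 632.0·(-0.08315)/1.03088 + 251.8 = 200.8241

c0=(461.02, 337.76) c1=(584.95, 278.92) c2=(526.32, 144.24) c3=(405.72, 200.82)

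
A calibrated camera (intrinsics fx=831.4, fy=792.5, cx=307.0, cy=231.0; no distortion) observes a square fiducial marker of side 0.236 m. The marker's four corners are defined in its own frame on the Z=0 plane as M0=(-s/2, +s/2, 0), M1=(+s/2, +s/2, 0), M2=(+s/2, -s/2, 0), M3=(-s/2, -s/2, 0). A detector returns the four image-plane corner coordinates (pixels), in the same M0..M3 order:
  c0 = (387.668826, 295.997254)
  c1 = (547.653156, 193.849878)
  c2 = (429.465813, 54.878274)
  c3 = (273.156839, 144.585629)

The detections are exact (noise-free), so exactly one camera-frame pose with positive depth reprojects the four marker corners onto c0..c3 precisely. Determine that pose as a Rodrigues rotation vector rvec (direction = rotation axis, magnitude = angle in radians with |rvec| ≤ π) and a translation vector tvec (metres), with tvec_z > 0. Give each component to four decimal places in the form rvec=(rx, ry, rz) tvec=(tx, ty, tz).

rvec=(-0.3021, -0.1236, -0.5858) tvec=(0.1230, -0.0778, 0.9963)

Intrinsics K: fx=831.4, fy=792.5, cx=307.0, cy=231.0
Marker side s = 0.236 m; corners in marker frame (Z=0):
  M0 = (-0.1180, +0.1180, 0)
  M1 = (+0.1180, +0.1180, 0)
  M2 = (+0.1180, -0.1180, 0)
  M3 = (-0.1180, -0.1180, 0)
Detected image corners:
  c0 = (387.668826, 295.997254) px
  c1 = (547.653156, 193.849878) px
  c2 = (429.465813, 54.878274) px
  c3 = (273.156839, 144.585629) px
Planar DLT: solve 8×8 A·h = b for H (H[2,2]=1):
  H  [+751.99717 +392.45788 +409.66845]
  H  [-371.15162 +572.20253 +169.08556]
  H  [+0.20052 -0.24600 +1.00000]
B = K⁻¹H; ‖b₁‖=1.003670, ‖b₂‖=1.003670; λ = 2/(‖b₁‖+‖b₂‖) = 0.996343, sign → tz>0 ⇒ λ=+0.996343
r₁ = λ·B[:,0] = (+0.82741,-0.52485,+0.19979); r₂ = λ·B[:,1] = (+0.56082,+0.79082,-0.24510)
r₃ = r₁×r₂ = (-0.02936,+0.31484,+0.94869); SVD([r₁ r₂ r₃]) → R = UVᵀ:
  R  [+0.82741 +0.56082 -0.02936]
  R  [-0.52485 +0.79082 +0.31484]
  R  [+0.19979 -0.24510 +0.94869]
t = (+0.12304, -0.07784, +0.99634) m
tr R = 2.566928; θ = arccos((tr R − 1)/2) = 0.670575 rad = 38.421°
axis k = ((R−Rᵀ)₃₂, (R−Rᵀ)₁₃, (R−Rᵀ)₂₁) / (2 sinθ) = (-0.450524, -0.184365, -0.873520)
rvec = θ·k = (-0.302110, -0.123631, -0.585761)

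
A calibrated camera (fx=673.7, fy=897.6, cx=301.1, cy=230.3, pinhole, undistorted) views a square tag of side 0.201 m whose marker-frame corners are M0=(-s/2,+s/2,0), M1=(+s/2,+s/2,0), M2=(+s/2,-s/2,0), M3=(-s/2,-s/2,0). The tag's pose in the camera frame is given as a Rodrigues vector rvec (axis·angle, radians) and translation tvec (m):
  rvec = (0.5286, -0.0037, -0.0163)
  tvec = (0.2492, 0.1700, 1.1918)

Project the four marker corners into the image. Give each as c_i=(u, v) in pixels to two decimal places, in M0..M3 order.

Intrinsics K: fx=673.7, fy=897.6, cx=301.1, cy=230.3
Marker side s = 0.201 m; corners in marker frame (Z=0):
  M0 = (-0.1005, +0.1005, 0)
  M1 = (+0.1005, +0.1005, 0)
  M2 = (+0.1005, -0.1005, 0)
  M3 = (-0.1005, -0.1005, 0)
rvec = (0.5286, -0.0037, -0.0163), |rvec| = θ = 0.52886 rad = 30.302°
Rodrigues: sinθ=0.50455, 1−cosθ=0.13662; R = I + sinθ·[k]× + (1−cosθ)·[k]×²:
    [+0.99986 +0.01460 -0.00774]
    [-0.01651 +0.86339 -0.50427]
    [-0.00068 +0.50433 +0.86351]
t = (0.2492, 0.1700, 1.1918) m
M0: Pc = R·M0+t = (+0.15018, +0.25843, +1.24255); u = 673.7·(+0.15018)/1.24255 + 301.1 = 382.5264, v = 897.6·(+0.25843)/1.24255 + 230.3 = 416.9850
M1: Pc = R·M1+t = (+0.35115, +0.25511, +1.24242); u = 673.7·(+0.35115)/1.24242 + 301.1 = 491.5126, v = 897.6·(+0.25511)/1.24242 + 230.3 = 414.6086
M2: Pc = R·M2+t = (+0.34822, +0.08157, +1.14105); u = 673.7·(+0.34822)/1.14105 + 301.1 = 506.6967, v = 897.6·(+0.08157)/1.14105 + 230.3 = 294.4673
M3: Pc = R·M3+t = (+0.14725, +0.08489, +1.14118); u = 673.7·(+0.14725)/1.14118 + 301.1 = 388.0275, v = 897.6·(+0.08489)/1.14118 + 230.3 = 297.0692

c0=(382.53, 416.99) c1=(491.51, 414.61) c2=(506.70, 294.47) c3=(388.03, 297.07)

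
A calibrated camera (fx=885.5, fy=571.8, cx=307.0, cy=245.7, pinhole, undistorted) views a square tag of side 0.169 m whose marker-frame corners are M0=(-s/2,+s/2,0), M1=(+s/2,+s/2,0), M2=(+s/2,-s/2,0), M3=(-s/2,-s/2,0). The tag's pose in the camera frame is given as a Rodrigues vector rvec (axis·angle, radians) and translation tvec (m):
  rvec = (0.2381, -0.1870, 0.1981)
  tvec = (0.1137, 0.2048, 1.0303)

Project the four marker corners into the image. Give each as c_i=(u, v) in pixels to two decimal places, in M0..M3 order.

c0=(319.08, 395.87) c1=(453.93, 406.54) c2=(490.48, 322.80) c3=(351.99, 308.81)

Intrinsics K: fx=885.5, fy=571.8, cx=307.0, cy=245.7
Marker side s = 0.169 m; corners in marker frame (Z=0):
  M0 = (-0.0845, +0.0845, 0)
  M1 = (+0.0845, +0.0845, 0)
  M2 = (+0.0845, -0.0845, 0)
  M3 = (-0.0845, -0.0845, 0)
rvec = (0.2381, -0.1870, 0.1981), |rvec| = θ = 0.36181 rad = 20.730°
Rodrigues: sinθ=0.35396, 1−cosθ=0.06474; R = I + sinθ·[k]× + (1−cosθ)·[k]×²:
    [+0.96330 -0.21583 -0.15962]
    [+0.17179 +0.95255 -0.25126]
    [+0.20627 +0.21462 +0.95467]
t = (0.1137, 0.2048, 1.0303) m
M0: Pc = R·M0+t = (+0.01406, +0.27077, +1.03101); u = 885.5·(+0.01406)/1.03101 + 307.0 = 319.0792, v = 571.8·(+0.27077)/1.03101 + 245.7 = 395.8730
M1: Pc = R·M1+t = (+0.17686, +0.29981, +1.06587); u = 885.5·(+0.17686)/1.06587 + 307.0 = 453.9328, v = 571.8·(+0.29981)/1.06587 + 245.7 = 406.5359
M2: Pc = R·M2+t = (+0.21334, +0.13883, +1.02959); u = 885.5·(+0.21334)/1.02959 + 307.0 = 490.4789, v = 571.8·(+0.13883)/1.02959 + 245.7 = 322.7985
M3: Pc = R·M3+t = (+0.05054, +0.10979, +0.99473); u = 885.5·(+0.05054)/0.99473 + 307.0 = 351.9890, v = 571.8·(+0.10979)/0.99473 + 245.7 = 308.8122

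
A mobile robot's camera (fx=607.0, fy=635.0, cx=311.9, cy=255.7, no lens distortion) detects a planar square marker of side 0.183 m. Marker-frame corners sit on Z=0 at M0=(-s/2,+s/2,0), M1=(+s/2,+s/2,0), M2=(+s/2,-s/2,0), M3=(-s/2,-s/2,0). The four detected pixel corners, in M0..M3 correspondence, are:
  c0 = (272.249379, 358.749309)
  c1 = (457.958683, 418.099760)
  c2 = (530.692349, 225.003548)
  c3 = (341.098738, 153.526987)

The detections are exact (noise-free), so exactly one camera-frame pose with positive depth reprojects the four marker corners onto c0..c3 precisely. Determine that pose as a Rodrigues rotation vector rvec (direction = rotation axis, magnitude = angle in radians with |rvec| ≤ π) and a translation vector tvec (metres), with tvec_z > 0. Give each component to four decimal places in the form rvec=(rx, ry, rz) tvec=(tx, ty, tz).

rvec=(0.1387, -0.1233, 0.3291) tvec=(0.0807, 0.0307, 0.5436)

Intrinsics K: fx=607.0, fy=635.0, cx=311.9, cy=255.7
Marker side s = 0.183 m; corners in marker frame (Z=0):
  M0 = (-0.0915, +0.0915, 0)
  M1 = (+0.0915, +0.0915, 0)
  M2 = (+0.0915, -0.0915, 0)
  M3 = (-0.0915, -0.0915, 0)
Detected image corners:
  c0 = (272.249379, 358.749309) px
  c1 = (457.958683, 418.099760) px
  c2 = (530.692349, 225.003548) px
  c3 = (341.098738, 153.526987) px
Planar DLT: solve 8×8 A·h = b for H (H[2,2]=1):
  H  [+1130.53378 -302.05993 +402.06981]
  H  [+432.76671 +1148.83247 +291.56647]
  H  [+0.26298 +0.21232 +1.00000]
B = K⁻¹H; ‖b₁‖=1.839646, ‖b₂‖=1.839646; λ = 2/(‖b₁‖+‖b₂‖) = 0.543583, sign → tz>0 ⇒ λ=+0.543583
r₁ = λ·B[:,0] = (+0.93897,+0.31290,+0.14295); r₂ = λ·B[:,1] = (-0.32981,+0.93697,+0.11541)
r₃ = r₁×r₂ = (-0.09783,-0.15552,+0.98298); SVD([r₁ r₂ r₃]) → R = UVᵀ:
  R  [+0.93897 -0.32981 -0.09783]
  R  [+0.31290 +0.93697 -0.15552]
  R  [+0.14295 +0.11541 +0.98298]
t = (+0.08075, +0.03070, +0.54358) m
tr R = 2.858912; θ = arccos((tr R − 1)/2) = 0.377861 rad = 21.650°
axis k = ((R−Rᵀ)₃₂, (R−Rᵀ)₁₃, (R−Rᵀ)₂₁) / (2 sinθ) = (+0.367179, -0.326313, +0.871034)
rvec = θ·k = (+0.138743, -0.123301, +0.329130)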